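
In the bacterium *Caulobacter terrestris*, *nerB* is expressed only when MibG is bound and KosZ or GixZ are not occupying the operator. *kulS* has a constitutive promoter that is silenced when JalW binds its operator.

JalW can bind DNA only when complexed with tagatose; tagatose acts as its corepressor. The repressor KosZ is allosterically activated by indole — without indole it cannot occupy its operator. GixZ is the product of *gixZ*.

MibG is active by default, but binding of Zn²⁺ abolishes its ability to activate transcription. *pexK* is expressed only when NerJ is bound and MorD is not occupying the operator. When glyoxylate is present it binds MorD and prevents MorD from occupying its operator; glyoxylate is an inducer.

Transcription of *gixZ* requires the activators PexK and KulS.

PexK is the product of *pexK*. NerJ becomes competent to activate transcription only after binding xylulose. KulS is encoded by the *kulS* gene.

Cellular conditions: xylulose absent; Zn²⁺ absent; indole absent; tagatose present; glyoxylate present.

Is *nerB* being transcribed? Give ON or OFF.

Zn²⁺ is absent, so MibG is active.
Indole is absent, so KosZ is inactive.
Xylulose is absent, so NerJ is inactive.
Glyoxylate is present, so MorD is inactive.
Required activator NerJ is absent, so *pexK* is not transcribed.
So PexK is not produced.
Tagatose is present, so JalW is active.
With repressor JalW bound, *kulS* is not transcribed.
So KulS is not produced.
Required activator PexK is absent, so *gixZ* is not transcribed.
So GixZ is not produced.
No repressor is bound and MibG is active, so *nerB* is transcribed.

ON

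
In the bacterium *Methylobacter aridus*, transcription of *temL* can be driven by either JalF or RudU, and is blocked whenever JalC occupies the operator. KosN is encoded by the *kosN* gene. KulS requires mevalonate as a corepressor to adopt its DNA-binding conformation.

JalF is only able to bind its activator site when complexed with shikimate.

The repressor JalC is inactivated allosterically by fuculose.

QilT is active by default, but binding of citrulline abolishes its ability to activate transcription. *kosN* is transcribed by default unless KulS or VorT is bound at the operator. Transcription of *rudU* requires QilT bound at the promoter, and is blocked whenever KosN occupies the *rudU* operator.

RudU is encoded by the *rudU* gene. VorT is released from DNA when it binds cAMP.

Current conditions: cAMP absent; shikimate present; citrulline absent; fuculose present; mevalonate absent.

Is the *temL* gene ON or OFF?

ON

Fuculose is present, so JalC is inactive.
Shikimate is present, so JalF is active.
Citrulline is absent, so QilT is active.
Mevalonate is absent, so KulS is inactive.
cAMP is absent, so VorT is active.
With repressor VorT bound, *kosN* is not transcribed.
So KosN is not produced.
No repressor is bound and QilT is active, so *rudU* is transcribed.
So RudU is produced and active.
Activator JalF is present, so *temL* is transcribed.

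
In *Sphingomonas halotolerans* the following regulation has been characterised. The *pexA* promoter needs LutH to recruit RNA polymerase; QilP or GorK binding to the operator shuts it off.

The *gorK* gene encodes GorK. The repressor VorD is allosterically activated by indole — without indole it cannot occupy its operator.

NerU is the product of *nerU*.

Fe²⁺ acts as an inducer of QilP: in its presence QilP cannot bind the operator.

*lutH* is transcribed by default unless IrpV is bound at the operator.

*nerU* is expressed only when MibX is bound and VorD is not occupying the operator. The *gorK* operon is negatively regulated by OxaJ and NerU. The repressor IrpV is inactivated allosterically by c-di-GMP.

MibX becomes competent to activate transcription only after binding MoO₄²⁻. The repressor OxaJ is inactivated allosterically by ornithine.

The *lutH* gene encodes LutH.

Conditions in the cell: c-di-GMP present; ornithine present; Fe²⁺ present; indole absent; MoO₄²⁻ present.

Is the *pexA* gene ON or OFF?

c-di-GMP is present, so IrpV is inactive.
With no repressor bound, *lutH* is transcribed.
So LutH is produced and active.
Fe²⁺ is present, so QilP is inactive.
Ornithine is present, so OxaJ is inactive.
MoO₄²⁻ is present, so MibX is active.
Indole is absent, so VorD is inactive.
No repressor is bound and MibX is active, so *nerU* is transcribed.
So NerU is produced and active.
With repressor NerU bound, *gorK* is not transcribed.
So GorK is not produced.
No repressor is bound and LutH is active, so *pexA* is transcribed.

ON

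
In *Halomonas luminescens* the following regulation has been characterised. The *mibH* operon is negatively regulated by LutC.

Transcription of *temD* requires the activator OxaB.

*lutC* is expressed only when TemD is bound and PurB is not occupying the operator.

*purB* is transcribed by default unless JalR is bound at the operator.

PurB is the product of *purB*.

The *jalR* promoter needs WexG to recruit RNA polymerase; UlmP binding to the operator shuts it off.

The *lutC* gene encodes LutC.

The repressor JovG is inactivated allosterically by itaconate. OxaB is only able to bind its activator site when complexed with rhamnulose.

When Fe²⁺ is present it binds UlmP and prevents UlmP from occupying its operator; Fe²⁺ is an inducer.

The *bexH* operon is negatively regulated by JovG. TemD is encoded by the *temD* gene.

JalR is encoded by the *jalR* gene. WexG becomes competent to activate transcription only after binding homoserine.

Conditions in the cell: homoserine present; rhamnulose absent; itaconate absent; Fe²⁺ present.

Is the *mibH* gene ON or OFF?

ON

Fe²⁺ is present, so UlmP is inactive.
Homoserine is present, so WexG is active.
No repressor is bound and WexG is active, so *jalR* is transcribed.
So JalR is produced and active.
With repressor JalR bound, *purB* is not transcribed.
So PurB is not produced.
Rhamnulose is absent, so OxaB is inactive.
Required activator OxaB is absent, so *temD* is not transcribed.
So TemD is not produced.
Required activator TemD is absent, so *lutC* is not transcribed.
So LutC is not produced.
With no repressor bound, *mibH* is transcribed.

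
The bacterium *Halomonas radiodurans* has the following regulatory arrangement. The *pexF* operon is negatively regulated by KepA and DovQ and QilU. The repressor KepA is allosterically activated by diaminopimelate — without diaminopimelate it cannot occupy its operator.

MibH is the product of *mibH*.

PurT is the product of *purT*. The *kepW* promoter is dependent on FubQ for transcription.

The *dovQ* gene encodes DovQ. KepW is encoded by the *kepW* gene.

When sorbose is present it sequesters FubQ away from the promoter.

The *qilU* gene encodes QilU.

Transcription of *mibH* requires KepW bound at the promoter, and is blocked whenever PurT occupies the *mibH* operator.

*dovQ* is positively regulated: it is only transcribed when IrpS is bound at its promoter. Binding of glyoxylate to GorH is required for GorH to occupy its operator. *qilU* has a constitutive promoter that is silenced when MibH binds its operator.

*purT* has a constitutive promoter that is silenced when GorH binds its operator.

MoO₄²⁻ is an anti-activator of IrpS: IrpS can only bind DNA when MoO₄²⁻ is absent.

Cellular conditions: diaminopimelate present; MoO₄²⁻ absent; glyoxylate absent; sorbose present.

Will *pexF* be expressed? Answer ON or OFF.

OFF

Diaminopimelate is present, so KepA is active.
MoO₄²⁻ is absent, so IrpS is active.
No repressor is bound and IrpS is active, so *dovQ* is transcribed.
So DovQ is produced and active.
Sorbose is present, so FubQ is inactive.
Required activator FubQ is absent, so *kepW* is not transcribed.
So KepW is not produced.
Glyoxylate is absent, so GorH is inactive.
With no repressor bound, *purT* is transcribed.
So PurT is produced and active.
With repressor PurT bound, *mibH* is not transcribed.
So MibH is not produced.
With no repressor bound, *qilU* is transcribed.
So QilU is produced and active.
With repressor KepA bound, *pexF* is not transcribed.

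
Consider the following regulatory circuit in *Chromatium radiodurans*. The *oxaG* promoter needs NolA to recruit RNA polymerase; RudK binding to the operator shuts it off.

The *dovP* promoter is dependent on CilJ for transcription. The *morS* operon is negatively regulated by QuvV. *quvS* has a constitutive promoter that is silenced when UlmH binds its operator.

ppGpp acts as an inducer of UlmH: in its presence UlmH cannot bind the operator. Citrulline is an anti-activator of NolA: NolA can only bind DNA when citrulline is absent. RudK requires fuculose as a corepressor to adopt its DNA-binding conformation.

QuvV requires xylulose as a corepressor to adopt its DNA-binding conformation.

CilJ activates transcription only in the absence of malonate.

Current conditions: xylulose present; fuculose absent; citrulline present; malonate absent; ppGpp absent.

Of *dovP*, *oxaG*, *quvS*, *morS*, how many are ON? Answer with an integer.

1

Malonate is absent, so CilJ is active.
No repressor is bound and CilJ is active, so *dovP* is transcribed.
→ *dovP* is ON.
Fuculose is absent, so RudK is inactive.
Citrulline is present, so NolA is inactive.
Required activator NolA is absent, so *oxaG* is not transcribed.
→ *oxaG* is OFF.
ppGpp is absent, so UlmH is active.
With repressor UlmH bound, *quvS* is not transcribed.
→ *quvS* is OFF.
Xylulose is present, so QuvV is active.
With repressor QuvV bound, *morS* is not transcribed.
→ *morS* is OFF.
1 of the 4 genes is transcribed.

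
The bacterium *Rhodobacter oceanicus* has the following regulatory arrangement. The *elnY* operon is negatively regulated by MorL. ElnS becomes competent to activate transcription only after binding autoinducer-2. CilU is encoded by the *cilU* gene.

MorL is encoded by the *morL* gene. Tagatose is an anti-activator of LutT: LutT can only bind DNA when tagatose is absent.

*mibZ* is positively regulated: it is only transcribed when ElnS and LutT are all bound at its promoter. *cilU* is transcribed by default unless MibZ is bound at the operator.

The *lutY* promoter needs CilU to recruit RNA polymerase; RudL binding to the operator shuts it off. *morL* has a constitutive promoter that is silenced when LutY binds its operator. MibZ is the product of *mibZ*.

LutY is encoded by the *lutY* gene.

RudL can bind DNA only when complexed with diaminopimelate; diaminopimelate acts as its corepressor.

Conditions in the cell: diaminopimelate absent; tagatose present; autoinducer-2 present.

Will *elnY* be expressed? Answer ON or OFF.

ON

Autoinducer-2 is present, so ElnS is active.
Tagatose is present, so LutT is inactive.
Required activator LutT is absent, so *mibZ* is not transcribed.
So MibZ is not produced.
With no repressor bound, *cilU* is transcribed.
So CilU is produced and active.
Diaminopimelate is absent, so RudL is inactive.
No repressor is bound and CilU is active, so *lutY* is transcribed.
So LutY is produced and active.
With repressor LutY bound, *morL* is not transcribed.
So MorL is not produced.
With no repressor bound, *elnY* is transcribed.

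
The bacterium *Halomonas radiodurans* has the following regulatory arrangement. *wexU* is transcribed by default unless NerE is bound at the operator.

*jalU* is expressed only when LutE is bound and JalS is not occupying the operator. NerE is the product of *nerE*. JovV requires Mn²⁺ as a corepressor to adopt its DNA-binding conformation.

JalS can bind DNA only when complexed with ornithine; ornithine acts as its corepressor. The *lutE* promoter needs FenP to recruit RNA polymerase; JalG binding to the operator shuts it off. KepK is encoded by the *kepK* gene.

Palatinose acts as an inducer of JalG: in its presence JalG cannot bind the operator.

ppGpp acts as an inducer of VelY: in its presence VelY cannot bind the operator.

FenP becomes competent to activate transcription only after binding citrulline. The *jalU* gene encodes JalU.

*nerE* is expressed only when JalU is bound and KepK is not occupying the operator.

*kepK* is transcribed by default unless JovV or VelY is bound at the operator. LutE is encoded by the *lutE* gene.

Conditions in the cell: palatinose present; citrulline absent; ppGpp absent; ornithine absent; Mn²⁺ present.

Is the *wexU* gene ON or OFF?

ON

Citrulline is absent, so FenP is inactive.
Palatinose is present, so JalG is inactive.
Required activator FenP is absent, so *lutE* is not transcribed.
So LutE is not produced.
Ornithine is absent, so JalS is inactive.
Required activator LutE is absent, so *jalU* is not transcribed.
So JalU is not produced.
Mn²⁺ is present, so JovV is active.
ppGpp is absent, so VelY is active.
With repressor JovV bound, *kepK* is not transcribed.
So KepK is not produced.
Required activator JalU is absent, so *nerE* is not transcribed.
So NerE is not produced.
With no repressor bound, *wexU* is transcribed.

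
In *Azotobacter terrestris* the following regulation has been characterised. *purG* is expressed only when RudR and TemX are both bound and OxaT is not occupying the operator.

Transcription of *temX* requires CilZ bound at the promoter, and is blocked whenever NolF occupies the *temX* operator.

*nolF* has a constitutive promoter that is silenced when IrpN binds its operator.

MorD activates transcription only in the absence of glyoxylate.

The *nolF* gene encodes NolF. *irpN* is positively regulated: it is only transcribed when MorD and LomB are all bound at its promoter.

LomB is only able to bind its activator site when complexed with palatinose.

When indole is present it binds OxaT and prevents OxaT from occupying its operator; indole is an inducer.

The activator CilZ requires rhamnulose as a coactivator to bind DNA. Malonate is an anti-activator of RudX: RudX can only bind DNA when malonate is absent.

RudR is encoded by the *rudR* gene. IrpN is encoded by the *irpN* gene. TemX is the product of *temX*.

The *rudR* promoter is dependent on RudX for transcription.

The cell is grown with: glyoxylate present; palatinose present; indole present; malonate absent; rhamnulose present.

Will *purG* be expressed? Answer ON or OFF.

Indole is present, so OxaT is inactive.
Malonate is absent, so RudX is active.
No repressor is bound and RudX is active, so *rudR* is transcribed.
So RudR is produced and active.
Glyoxylate is present, so MorD is inactive.
Palatinose is present, so LomB is active.
Required activator MorD is absent, so *irpN* is not transcribed.
So IrpN is not produced.
With no repressor bound, *nolF* is transcribed.
So NolF is produced and active.
Rhamnulose is present, so CilZ is active.
With repressor NolF bound, *temX* is not transcribed.
So TemX is not produced.
Required activator TemX is absent, so *purG* is not transcribed.

OFF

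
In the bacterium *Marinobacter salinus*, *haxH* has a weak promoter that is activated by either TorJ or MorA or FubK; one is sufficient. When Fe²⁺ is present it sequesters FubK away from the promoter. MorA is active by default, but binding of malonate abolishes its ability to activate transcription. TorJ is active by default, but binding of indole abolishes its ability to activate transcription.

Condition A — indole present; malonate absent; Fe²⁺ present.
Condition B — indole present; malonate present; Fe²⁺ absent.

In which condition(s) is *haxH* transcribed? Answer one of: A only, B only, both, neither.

Condition A:
Indole is present, so TorJ is inactive.
Malonate is absent, so MorA is active.
Fe²⁺ is present, so FubK is inactive.
Activator MorA is present, so *haxH* is transcribed.
→ *haxH* is ON in A.
Condition B:
Indole is present, so TorJ is inactive.
Malonate is present, so MorA is inactive.
Fe²⁺ is absent, so FubK is active.
Activator FubK is present, so *haxH* is transcribed.
→ *haxH* is ON in B.

both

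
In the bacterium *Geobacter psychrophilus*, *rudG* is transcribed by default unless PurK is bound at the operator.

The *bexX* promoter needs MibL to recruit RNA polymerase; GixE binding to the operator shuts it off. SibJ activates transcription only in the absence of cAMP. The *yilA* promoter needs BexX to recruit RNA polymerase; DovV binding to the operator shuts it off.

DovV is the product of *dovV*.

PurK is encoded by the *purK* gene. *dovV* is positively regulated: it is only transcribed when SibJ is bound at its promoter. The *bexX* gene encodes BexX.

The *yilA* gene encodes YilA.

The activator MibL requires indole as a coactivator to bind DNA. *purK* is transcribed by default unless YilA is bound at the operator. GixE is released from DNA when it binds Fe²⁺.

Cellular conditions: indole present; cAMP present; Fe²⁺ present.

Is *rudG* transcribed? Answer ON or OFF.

ON

Indole is present, so MibL is active.
Fe²⁺ is present, so GixE is inactive.
No repressor is bound and MibL is active, so *bexX* is transcribed.
So BexX is produced and active.
cAMP is present, so SibJ is inactive.
Required activator SibJ is absent, so *dovV* is not transcribed.
So DovV is not produced.
No repressor is bound and BexX is active, so *yilA* is transcribed.
So YilA is produced and active.
With repressor YilA bound, *purK* is not transcribed.
So PurK is not produced.
With no repressor bound, *rudG* is transcribed.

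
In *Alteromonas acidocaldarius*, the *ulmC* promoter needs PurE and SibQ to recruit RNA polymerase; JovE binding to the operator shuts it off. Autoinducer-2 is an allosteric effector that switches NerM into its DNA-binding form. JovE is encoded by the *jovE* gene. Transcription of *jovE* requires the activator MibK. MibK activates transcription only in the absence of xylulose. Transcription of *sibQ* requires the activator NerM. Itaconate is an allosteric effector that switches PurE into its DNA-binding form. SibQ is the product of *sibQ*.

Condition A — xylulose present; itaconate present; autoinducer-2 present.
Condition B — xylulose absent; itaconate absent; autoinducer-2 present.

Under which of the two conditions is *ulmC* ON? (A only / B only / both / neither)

A only

Condition A:
Xylulose is present, so MibK is inactive.
Required activator MibK is absent, so *jovE* is not transcribed.
So JovE is not produced.
Itaconate is present, so PurE is active.
Autoinducer-2 is present, so NerM is active.
No repressor is bound and NerM is active, so *sibQ* is transcribed.
So SibQ is produced and active.
No repressor is bound and PurE and SibQ are active, so *ulmC* is transcribed.
→ *ulmC* is ON in A.
Condition B:
Xylulose is absent, so MibK is active.
No repressor is bound and MibK is active, so *jovE* is transcribed.
So JovE is produced and active.
Itaconate is absent, so PurE is inactive.
Autoinducer-2 is present, so NerM is active.
No repressor is bound and NerM is active, so *sibQ* is transcribed.
So SibQ is produced and active.
With repressor JovE bound, *ulmC* is not transcribed.
→ *ulmC* is OFF in B.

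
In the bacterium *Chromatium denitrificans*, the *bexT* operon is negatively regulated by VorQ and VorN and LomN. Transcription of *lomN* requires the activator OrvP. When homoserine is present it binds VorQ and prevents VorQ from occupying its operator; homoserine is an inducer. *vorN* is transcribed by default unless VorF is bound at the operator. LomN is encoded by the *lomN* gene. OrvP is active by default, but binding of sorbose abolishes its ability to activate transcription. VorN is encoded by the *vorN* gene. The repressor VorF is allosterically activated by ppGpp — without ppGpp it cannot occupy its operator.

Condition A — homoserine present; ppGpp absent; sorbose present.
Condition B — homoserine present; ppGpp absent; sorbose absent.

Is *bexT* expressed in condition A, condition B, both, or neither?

neither

Condition A:
Homoserine is present, so VorQ is inactive.
ppGpp is absent, so VorF is inactive.
With no repressor bound, *vorN* is transcribed.
So VorN is produced and active.
Sorbose is present, so OrvP is inactive.
Required activator OrvP is absent, so *lomN* is not transcribed.
So LomN is not produced.
With repressor VorN bound, *bexT* is not transcribed.
→ *bexT* is OFF in A.
Condition B:
Homoserine is present, so VorQ is inactive.
ppGpp is absent, so VorF is inactive.
With no repressor bound, *vorN* is transcribed.
So VorN is produced and active.
Sorbose is absent, so OrvP is active.
No repressor is bound and OrvP is active, so *lomN* is transcribed.
So LomN is produced and active.
With repressor VorN bound, *bexT* is not transcribed.
→ *bexT* is OFF in B.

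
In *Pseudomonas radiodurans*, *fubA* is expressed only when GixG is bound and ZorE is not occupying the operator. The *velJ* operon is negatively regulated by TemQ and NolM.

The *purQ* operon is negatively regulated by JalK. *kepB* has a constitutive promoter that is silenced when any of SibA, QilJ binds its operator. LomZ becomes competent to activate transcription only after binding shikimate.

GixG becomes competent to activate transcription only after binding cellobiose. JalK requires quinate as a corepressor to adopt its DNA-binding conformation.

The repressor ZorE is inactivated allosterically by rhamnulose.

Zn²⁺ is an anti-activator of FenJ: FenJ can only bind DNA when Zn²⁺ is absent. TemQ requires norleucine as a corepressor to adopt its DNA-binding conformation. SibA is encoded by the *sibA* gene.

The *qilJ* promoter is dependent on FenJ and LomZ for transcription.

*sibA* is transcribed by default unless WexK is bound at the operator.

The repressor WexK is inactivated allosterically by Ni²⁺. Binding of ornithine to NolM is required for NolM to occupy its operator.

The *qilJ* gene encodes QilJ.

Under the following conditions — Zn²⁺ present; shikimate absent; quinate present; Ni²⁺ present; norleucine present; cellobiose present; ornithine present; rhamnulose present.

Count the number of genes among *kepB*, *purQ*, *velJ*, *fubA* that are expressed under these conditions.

Ni²⁺ is present, so WexK is inactive.
With no repressor bound, *sibA* is transcribed.
So SibA is produced and active.
Zn²⁺ is present, so FenJ is inactive.
Shikimate is absent, so LomZ is inactive.
Required activator FenJ is absent, so *qilJ* is not transcribed.
So QilJ is not produced.
With repressor SibA bound, *kepB* is not transcribed.
→ *kepB* is OFF.
Quinate is present, so JalK is active.
With repressor JalK bound, *purQ* is not transcribed.
→ *purQ* is OFF.
Norleucine is present, so TemQ is active.
Ornithine is present, so NolM is active.
With repressor TemQ bound, *velJ* is not transcribed.
→ *velJ* is OFF.
Cellobiose is present, so GixG is active.
Rhamnulose is present, so ZorE is inactive.
No repressor is bound and GixG is active, so *fubA* is transcribed.
→ *fubA* is ON.
1 of the 4 genes is transcribed.

1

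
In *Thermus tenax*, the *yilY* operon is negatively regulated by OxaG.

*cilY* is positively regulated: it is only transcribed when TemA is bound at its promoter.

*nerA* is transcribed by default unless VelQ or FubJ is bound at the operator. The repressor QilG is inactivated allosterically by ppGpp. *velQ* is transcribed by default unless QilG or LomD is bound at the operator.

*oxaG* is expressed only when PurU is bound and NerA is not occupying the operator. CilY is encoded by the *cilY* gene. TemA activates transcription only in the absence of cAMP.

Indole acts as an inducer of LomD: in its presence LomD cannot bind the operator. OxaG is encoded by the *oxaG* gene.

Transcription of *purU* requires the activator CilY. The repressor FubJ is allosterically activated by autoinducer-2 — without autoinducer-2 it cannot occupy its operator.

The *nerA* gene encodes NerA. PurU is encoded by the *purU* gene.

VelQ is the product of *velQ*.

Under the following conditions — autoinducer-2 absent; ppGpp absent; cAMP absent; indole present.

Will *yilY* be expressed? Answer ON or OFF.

ON

ppGpp is absent, so QilG is active.
Indole is present, so LomD is inactive.
With repressor QilG bound, *velQ* is not transcribed.
So VelQ is not produced.
Autoinducer-2 is absent, so FubJ is inactive.
With no repressor bound, *nerA* is transcribed.
So NerA is produced and active.
cAMP is absent, so TemA is active.
No repressor is bound and TemA is active, so *cilY* is transcribed.
So CilY is produced and active.
No repressor is bound and CilY is active, so *purU* is transcribed.
So PurU is produced and active.
With repressor NerA bound, *oxaG* is not transcribed.
So OxaG is not produced.
With no repressor bound, *yilY* is transcribed.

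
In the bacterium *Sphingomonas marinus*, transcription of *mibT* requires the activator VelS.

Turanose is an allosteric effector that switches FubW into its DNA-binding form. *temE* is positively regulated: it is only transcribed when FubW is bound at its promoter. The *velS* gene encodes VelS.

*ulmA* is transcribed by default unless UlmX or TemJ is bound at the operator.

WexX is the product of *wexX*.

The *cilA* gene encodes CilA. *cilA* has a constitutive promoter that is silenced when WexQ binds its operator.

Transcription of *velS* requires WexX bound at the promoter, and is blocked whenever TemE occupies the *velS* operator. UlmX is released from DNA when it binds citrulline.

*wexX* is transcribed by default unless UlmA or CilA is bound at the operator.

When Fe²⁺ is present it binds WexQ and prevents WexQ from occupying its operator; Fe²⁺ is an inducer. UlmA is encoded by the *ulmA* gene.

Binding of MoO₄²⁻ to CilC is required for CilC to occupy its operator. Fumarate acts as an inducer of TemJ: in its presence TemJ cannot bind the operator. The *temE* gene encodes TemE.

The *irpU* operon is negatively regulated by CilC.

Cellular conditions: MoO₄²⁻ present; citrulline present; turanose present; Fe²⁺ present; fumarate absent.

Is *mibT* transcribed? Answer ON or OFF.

OFF

Citrulline is present, so UlmX is inactive.
Fumarate is absent, so TemJ is active.
With repressor TemJ bound, *ulmA* is not transcribed.
So UlmA is not produced.
Fe²⁺ is present, so WexQ is inactive.
With no repressor bound, *cilA* is transcribed.
So CilA is produced and active.
With repressor CilA bound, *wexX* is not transcribed.
So WexX is not produced.
Turanose is present, so FubW is active.
No repressor is bound and FubW is active, so *temE* is transcribed.
So TemE is produced and active.
With repressor TemE bound, *velS* is not transcribed.
So VelS is not produced.
Required activator VelS is absent, so *mibT* is not transcribed.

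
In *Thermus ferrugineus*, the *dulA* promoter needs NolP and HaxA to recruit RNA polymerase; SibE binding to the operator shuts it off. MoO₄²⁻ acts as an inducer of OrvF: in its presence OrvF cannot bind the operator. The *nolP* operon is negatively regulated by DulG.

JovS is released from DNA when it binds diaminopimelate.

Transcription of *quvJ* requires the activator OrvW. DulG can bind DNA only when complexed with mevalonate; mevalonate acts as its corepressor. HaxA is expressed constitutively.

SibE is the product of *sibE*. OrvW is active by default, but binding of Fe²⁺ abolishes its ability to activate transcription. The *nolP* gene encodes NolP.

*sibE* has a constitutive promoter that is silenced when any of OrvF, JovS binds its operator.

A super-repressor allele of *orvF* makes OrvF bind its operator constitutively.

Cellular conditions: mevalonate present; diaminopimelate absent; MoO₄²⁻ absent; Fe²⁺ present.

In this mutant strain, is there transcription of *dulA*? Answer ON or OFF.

Mevalonate is present, so DulG is active.
With repressor DulG bound, *nolP* is not transcribed.
So NolP is not produced.
HaxA is produced constitutively and is active.
OrvF is constitutively active in this strain.
Diaminopimelate is absent, so JovS is active.
With repressor OrvF bound, *sibE* is not transcribed.
So SibE is not produced.
Required activator NolP is absent, so *dulA* is not transcribed.

OFF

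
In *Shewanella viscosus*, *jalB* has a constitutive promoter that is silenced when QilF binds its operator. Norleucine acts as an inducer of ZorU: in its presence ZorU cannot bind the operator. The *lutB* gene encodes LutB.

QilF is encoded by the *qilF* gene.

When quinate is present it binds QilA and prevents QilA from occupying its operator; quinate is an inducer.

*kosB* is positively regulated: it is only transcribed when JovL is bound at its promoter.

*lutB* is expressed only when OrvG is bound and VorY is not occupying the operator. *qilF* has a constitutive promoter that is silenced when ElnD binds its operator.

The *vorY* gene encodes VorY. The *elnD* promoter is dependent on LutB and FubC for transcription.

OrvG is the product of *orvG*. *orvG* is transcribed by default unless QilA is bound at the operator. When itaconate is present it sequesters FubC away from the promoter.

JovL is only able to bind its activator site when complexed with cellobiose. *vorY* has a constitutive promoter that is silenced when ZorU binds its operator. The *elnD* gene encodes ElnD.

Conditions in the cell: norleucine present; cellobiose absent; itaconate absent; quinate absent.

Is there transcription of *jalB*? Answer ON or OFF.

Norleucine is present, so ZorU is inactive.
With no repressor bound, *vorY* is transcribed.
So VorY is produced and active.
Quinate is absent, so QilA is active.
With repressor QilA bound, *orvG* is not transcribed.
So OrvG is not produced.
With repressor VorY bound, *lutB* is not transcribed.
So LutB is not produced.
Itaconate is absent, so FubC is active.
Required activator LutB is absent, so *elnD* is not transcribed.
So ElnD is not produced.
With no repressor bound, *qilF* is transcribed.
So QilF is produced and active.
With repressor QilF bound, *jalB* is not transcribed.

OFF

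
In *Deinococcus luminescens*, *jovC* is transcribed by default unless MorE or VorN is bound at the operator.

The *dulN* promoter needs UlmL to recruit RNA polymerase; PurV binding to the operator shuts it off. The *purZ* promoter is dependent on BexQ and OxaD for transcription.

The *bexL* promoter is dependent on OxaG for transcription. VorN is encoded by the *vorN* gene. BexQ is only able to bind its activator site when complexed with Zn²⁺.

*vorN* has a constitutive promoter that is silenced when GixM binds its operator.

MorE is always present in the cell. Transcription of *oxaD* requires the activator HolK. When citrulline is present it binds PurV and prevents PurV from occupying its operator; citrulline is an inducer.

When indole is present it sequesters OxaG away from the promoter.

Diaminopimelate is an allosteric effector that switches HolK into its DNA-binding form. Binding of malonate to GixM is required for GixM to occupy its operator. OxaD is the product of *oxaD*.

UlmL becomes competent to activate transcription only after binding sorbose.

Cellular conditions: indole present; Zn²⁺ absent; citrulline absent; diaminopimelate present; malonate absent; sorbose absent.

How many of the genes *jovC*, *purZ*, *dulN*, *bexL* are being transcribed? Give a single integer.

MorE is produced constitutively and is active.
Malonate is absent, so GixM is inactive.
With no repressor bound, *vorN* is transcribed.
So VorN is produced and active.
With repressor MorE bound, *jovC* is not transcribed.
→ *jovC* is OFF.
Zn²⁺ is absent, so BexQ is inactive.
Diaminopimelate is present, so HolK is active.
No repressor is bound and HolK is active, so *oxaD* is transcribed.
So OxaD is produced and active.
Required activator BexQ is absent, so *purZ* is not transcribed.
→ *purZ* is OFF.
Citrulline is absent, so PurV is active.
Sorbose is absent, so UlmL is inactive.
With repressor PurV bound, *dulN* is not transcribed.
→ *dulN* is OFF.
Indole is present, so OxaG is inactive.
Required activator OxaG is absent, so *bexL* is not transcribed.
→ *bexL* is OFF.
0 of the 4 genes are transcribed.

0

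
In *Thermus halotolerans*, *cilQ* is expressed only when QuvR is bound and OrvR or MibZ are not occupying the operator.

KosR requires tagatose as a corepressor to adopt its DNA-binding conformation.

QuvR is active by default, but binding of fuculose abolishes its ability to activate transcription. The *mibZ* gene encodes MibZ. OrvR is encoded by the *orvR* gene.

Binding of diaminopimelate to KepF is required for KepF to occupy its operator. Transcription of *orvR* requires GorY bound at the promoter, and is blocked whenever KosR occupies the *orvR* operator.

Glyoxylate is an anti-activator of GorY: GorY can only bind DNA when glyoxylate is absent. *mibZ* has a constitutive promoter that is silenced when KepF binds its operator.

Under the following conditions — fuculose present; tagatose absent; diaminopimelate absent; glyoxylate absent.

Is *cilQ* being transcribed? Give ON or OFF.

Tagatose is absent, so KosR is inactive.
Glyoxylate is absent, so GorY is active.
No repressor is bound and GorY is active, so *orvR* is transcribed.
So OrvR is produced and active.
Diaminopimelate is absent, so KepF is inactive.
With no repressor bound, *mibZ* is transcribed.
So MibZ is produced and active.
Fuculose is present, so QuvR is inactive.
With repressor OrvR bound, *cilQ* is not transcribed.

OFF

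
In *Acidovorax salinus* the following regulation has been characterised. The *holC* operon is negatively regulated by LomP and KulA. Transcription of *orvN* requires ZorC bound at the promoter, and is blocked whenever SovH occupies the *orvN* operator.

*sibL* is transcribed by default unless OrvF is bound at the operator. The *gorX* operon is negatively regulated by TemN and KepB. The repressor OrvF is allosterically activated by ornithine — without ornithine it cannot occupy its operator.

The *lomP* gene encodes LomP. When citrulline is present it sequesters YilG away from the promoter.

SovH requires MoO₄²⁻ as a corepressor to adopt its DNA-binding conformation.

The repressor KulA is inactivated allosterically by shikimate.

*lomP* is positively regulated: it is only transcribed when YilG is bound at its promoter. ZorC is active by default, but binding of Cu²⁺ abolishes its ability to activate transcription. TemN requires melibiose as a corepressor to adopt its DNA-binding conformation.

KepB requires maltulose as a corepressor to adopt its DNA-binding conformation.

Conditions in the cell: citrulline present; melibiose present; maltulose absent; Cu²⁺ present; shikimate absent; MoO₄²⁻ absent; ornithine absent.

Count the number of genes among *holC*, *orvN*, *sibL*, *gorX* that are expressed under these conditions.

1

Citrulline is present, so YilG is inactive.
Required activator YilG is absent, so *lomP* is not transcribed.
So LomP is not produced.
Shikimate is absent, so KulA is active.
With repressor KulA bound, *holC* is not transcribed.
→ *holC* is OFF.
Cu²⁺ is present, so ZorC is inactive.
MoO₄²⁻ is absent, so SovH is inactive.
Required activator ZorC is absent, so *orvN* is not transcribed.
→ *orvN* is OFF.
Ornithine is absent, so OrvF is inactive.
With no repressor bound, *sibL* is transcribed.
→ *sibL* is ON.
Melibiose is present, so TemN is active.
Maltulose is absent, so KepB is inactive.
With repressor TemN bound, *gorX* is not transcribed.
→ *gorX* is OFF.
1 of the 4 genes is transcribed.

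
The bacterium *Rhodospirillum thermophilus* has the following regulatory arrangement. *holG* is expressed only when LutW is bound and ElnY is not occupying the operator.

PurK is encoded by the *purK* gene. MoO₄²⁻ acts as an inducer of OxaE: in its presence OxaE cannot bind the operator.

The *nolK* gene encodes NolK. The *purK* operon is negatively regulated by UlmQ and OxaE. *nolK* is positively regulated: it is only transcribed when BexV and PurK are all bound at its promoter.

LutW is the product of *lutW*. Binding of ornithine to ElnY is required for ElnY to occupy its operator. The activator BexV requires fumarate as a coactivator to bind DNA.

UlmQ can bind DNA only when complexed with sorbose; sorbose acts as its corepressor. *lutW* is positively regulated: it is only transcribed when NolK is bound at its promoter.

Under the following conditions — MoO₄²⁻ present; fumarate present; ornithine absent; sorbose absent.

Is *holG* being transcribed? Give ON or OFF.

ON

Ornithine is absent, so ElnY is inactive.
Fumarate is present, so BexV is active.
Sorbose is absent, so UlmQ is inactive.
MoO₄²⁻ is present, so OxaE is inactive.
With no repressor bound, *purK* is transcribed.
So PurK is produced and active.
No repressor is bound and BexV and PurK are active, so *nolK* is transcribed.
So NolK is produced and active.
No repressor is bound and NolK is active, so *lutW* is transcribed.
So LutW is produced and active.
No repressor is bound and LutW is active, so *holG* is transcribed.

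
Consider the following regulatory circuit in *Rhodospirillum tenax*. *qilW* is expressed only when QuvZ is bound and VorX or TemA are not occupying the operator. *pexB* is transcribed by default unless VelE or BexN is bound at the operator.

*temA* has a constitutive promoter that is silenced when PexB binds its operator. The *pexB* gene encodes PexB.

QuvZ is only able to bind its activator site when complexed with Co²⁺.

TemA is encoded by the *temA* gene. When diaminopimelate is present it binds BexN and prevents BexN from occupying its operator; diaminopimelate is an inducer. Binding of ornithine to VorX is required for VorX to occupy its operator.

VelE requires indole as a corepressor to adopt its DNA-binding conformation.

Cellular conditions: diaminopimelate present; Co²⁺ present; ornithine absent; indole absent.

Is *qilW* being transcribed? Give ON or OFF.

Ornithine is absent, so VorX is inactive.
Co²⁺ is present, so QuvZ is active.
Indole is absent, so VelE is inactive.
Diaminopimelate is present, so BexN is inactive.
With no repressor bound, *pexB* is transcribed.
So PexB is produced and active.
With repressor PexB bound, *temA* is not transcribed.
So TemA is not produced.
No repressor is bound and QuvZ is active, so *qilW* is transcribed.

ON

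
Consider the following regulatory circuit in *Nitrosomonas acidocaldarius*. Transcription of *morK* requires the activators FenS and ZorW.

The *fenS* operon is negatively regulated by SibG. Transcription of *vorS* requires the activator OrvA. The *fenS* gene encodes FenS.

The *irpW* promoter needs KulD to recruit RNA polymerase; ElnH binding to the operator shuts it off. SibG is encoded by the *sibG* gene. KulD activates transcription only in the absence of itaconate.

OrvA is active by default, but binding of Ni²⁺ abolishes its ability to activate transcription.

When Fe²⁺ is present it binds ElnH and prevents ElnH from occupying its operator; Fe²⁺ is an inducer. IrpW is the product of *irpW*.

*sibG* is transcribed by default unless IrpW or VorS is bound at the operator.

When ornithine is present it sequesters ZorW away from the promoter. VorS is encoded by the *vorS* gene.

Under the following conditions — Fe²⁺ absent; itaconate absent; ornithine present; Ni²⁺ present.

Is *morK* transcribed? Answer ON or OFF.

OFF

Fe²⁺ is absent, so ElnH is active.
Itaconate is absent, so KulD is active.
With repressor ElnH bound, *irpW* is not transcribed.
So IrpW is not produced.
Ni²⁺ is present, so OrvA is inactive.
Required activator OrvA is absent, so *vorS* is not transcribed.
So VorS is not produced.
With no repressor bound, *sibG* is transcribed.
So SibG is produced and active.
With repressor SibG bound, *fenS* is not transcribed.
So FenS is not produced.
Ornithine is present, so ZorW is inactive.
Required activator FenS is absent, so *morK* is not transcribed.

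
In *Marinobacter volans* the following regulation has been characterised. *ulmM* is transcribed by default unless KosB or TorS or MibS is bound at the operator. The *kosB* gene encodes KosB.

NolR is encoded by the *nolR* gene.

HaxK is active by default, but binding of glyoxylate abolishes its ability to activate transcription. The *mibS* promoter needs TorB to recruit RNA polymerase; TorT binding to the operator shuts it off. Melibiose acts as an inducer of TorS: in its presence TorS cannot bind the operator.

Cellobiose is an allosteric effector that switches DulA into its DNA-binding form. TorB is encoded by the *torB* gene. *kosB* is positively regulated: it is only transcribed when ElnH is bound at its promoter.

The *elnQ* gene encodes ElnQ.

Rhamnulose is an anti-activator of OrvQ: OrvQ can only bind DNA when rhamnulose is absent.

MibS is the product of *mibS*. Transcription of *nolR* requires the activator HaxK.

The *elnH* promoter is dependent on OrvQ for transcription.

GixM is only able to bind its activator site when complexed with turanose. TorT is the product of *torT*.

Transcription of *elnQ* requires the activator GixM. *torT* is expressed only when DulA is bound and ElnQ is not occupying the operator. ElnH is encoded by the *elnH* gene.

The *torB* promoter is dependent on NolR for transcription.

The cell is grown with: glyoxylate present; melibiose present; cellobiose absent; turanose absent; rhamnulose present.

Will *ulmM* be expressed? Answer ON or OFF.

Rhamnulose is present, so OrvQ is inactive.
Required activator OrvQ is absent, so *elnH* is not transcribed.
So ElnH is not produced.
Required activator ElnH is absent, so *kosB* is not transcribed.
So KosB is not produced.
Melibiose is present, so TorS is inactive.
Turanose is absent, so GixM is inactive.
Required activator GixM is absent, so *elnQ* is not transcribed.
So ElnQ is not produced.
Cellobiose is absent, so DulA is inactive.
Required activator DulA is absent, so *torT* is not transcribed.
So TorT is not produced.
Glyoxylate is present, so HaxK is inactive.
Required activator HaxK is absent, so *nolR* is not transcribed.
So NolR is not produced.
Required activator NolR is absent, so *torB* is not transcribed.
So TorB is not produced.
Required activator TorB is absent, so *mibS* is not transcribed.
So MibS is not produced.
With no repressor bound, *ulmM* is transcribed.

ON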